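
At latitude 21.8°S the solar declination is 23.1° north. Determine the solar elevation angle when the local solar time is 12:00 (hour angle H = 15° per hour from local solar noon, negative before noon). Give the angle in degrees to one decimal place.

45.1°

Hour angle H = 15° × (12 − 12) = 0.00°.
cos θ_z = sin φ sin δ + cos φ cos δ cos H = (-0.3714)(0.3923) + (0.9285)(0.9198)(1.0000) = 0.7083.
θ_z = arccos(0.7083) = 44.90°, so the elevation is 90° − 44.90° = 45.10°.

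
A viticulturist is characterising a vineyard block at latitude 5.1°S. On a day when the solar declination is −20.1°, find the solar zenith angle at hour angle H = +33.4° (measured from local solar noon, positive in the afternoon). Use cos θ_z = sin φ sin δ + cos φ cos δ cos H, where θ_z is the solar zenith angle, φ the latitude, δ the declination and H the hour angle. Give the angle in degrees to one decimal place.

35.8°

cos θ_z = sin(-5.1°) sin(-20.1°) + cos(-5.1°) cos(-20.1°) cos(33.40°) = 0.0305 + 0.7809 = 0.8114.
θ_z = arccos(0.8114) = 35.77°.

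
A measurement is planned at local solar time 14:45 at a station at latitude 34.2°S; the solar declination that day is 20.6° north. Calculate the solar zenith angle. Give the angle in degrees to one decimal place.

Hour angle H = 15° × (14.75 − 12) = 41.25°.
cos θ_z = sin(-34.2°) sin(20.6°) + cos(-34.2°) cos(20.6°) cos(41.25°) = -0.1978 + 0.5821 = 0.3843.
θ_z = arccos(0.3843) = 67.40°.

67.4°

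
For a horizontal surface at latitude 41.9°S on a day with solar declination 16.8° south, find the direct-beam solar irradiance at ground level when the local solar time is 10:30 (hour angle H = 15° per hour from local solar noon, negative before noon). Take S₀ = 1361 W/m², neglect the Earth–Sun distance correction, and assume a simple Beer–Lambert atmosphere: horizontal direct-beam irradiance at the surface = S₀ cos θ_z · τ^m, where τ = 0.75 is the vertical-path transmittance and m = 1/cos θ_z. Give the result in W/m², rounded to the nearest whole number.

Hour angle H = 15° × (10.5 − 12) = -22.50°.
cos θ_z = sin φ sin δ + cos φ cos δ cos H = (-0.6678)(-0.2890) + (0.7443)(0.9573)(0.9239) = 0.8513.
Air mass m = 1/cos θ_z = 1/0.8513 = 1.175; τ^m = 0.75^1.175 = 0.7132.
Surface direct beam = 1361 × 0.8513 × 0.7132 = 826.33 W/m².

826 W/m²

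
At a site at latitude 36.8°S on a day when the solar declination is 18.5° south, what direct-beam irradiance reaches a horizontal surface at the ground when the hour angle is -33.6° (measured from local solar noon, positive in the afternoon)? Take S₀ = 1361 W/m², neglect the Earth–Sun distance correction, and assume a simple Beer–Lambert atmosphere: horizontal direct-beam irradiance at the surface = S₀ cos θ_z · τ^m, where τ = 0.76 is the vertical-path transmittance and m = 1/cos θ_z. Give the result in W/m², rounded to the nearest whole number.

802 W/m²

cos θ_z = sin(-36.8°) sin(-18.5°) + cos(-36.8°) cos(-18.5°) cos(-33.60°) = 0.1901 + 0.6325 = 0.8226.
Air mass m = 1/cos θ_z = 1/0.8226 = 1.216; τ^m = 0.76^1.216 = 0.7163.
Surface direct beam = 1361 × 0.8226 × 0.7163 = 801.94 W/m².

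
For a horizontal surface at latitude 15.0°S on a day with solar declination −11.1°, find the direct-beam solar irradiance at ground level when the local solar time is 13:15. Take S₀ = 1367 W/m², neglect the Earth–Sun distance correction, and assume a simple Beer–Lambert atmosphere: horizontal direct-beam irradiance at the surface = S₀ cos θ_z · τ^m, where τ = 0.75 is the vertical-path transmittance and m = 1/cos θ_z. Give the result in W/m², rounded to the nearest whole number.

956 W/m²

Hour angle H = 15° × (13.25 − 12) = 18.75°.
cos θ_z = sin(-15.0°) sin(-11.1°) + cos(-15.0°) cos(-11.1°) cos(18.75°) = 0.0498 + 0.8976 = 0.9474.
Air mass m = 1/cos θ_z = 1/0.9474 = 1.056; τ^m = 0.75^1.056 = 0.7380.
Surface direct beam = 1367 × 0.9474 × 0.7380 = 955.78 W/m².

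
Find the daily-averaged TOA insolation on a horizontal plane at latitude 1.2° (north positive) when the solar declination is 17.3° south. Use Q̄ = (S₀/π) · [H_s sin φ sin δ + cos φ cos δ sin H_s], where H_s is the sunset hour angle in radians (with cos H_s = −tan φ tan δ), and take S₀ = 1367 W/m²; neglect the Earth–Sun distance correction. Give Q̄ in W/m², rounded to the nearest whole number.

411 W/m²

The sunset hour angle satisfies cos H_s = −tan φ tan δ = 0.0065, giving H_s = 89.63°. In radians, H_s = 1.5643.
H_s sin φ sin δ = 1.5643 × 0.0209 × -0.2974 = -0.0097.
cos φ cos δ sin H_s = 0.9998 × 0.9548 × 1.0000 = 0.9546.
Q̄ = (1367/π) × (-0.0097 + 0.9546) = 435.13 × 0.9449 = 411.15 W/m².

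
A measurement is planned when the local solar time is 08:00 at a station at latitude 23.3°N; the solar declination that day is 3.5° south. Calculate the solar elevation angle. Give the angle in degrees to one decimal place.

25.7°

Hour angle H = 15° × (8 − 12) = -60.00°.
cos θ_z = sin φ sin δ + cos φ cos δ cos H = (0.3955)(-0.0610) + (0.9184)(0.9981)(0.5000) = 0.4342.
θ_z = arccos(0.4342) = 64.27°, so the elevation is 90° − 64.27° = 25.73°.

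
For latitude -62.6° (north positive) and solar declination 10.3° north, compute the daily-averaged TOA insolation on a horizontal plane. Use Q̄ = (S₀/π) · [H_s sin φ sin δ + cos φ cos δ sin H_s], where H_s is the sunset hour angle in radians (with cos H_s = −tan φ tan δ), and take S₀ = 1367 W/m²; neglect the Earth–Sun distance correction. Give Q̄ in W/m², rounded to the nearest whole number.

101 W/m²

cos H_s = −tan(-62.6°) · tan(10.3°) = 0.3506, so H_s = arccos(0.3506) = 69.48°. In radians, H_s = 1.2127.
H_s sin φ sin δ = 1.2127 × -0.8878 × 0.1788 = -0.1925.
cos φ cos δ sin H_s = 0.4602 × 0.9839 × 0.9366 = 0.4241.
Q̄ = (1367/π) × (-0.1925 + 0.4241) = 435.13 × 0.2316 = 100.78 W/m².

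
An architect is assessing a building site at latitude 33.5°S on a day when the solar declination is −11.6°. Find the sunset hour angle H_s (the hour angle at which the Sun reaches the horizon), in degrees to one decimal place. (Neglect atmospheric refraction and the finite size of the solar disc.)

cos H_s = −tan(-33.5°) · tan(-11.6°) = -0.1359, so H_s = arccos(-0.1359) = 97.81°.

97.8°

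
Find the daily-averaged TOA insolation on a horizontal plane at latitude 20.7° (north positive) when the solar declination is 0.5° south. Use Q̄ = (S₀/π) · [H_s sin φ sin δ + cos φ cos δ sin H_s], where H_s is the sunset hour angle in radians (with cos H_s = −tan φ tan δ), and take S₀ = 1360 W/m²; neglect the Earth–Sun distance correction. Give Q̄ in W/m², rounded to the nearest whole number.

403 W/m²

cos H_s = −tan(20.7°) · tan(-0.5°) = 0.0033, so H_s = arccos(0.0033) = 89.81°. In radians, H_s = 1.5675.
H_s sin φ sin δ = 1.5675 × 0.3535 × -0.0087 = -0.0048.
cos φ cos δ sin H_s = 0.9354 × 1.0000 × 1.0000 = 0.9354.
Q̄ = (1360/π) × (-0.0048 + 0.9354) = 432.90 × 0.9306 = 402.86 W/m².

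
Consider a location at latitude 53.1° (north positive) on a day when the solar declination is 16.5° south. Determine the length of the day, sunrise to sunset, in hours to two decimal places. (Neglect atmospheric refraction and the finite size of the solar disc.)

The sunset hour angle satisfies cos H_s = −tan φ tan δ = 0.3945, giving H_s = 66.77°.
Day length = 2 H_s / 15° h⁻¹ = 133.54° / 15 = 8.903 h.

8.90 hours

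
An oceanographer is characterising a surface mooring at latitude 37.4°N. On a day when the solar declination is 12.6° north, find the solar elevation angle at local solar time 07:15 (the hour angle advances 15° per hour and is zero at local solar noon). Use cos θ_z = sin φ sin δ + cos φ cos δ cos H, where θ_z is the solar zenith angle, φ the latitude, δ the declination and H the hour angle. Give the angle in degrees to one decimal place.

22.4°

Hour angle H = 15° × (7.25 − 12) = -71.25°.
cos θ_z = sin φ sin δ + cos φ cos δ cos H = (0.6074)(0.2181) + (0.7944)(0.9759)(0.3214) = 0.3816.
θ_z = arccos(0.3816) = 67.57°, so the elevation is 90° − 67.57° = 22.43°.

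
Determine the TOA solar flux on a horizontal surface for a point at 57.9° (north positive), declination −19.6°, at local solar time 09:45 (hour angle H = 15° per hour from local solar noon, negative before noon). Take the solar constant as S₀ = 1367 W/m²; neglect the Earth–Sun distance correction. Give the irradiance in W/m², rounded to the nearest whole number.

Hour angle H = 15° × (9.75 − 12) = -33.75°.
cos θ_z = sin φ sin δ + cos φ cos δ cos H = (0.8471)(-0.3355) + (0.5314)(0.9421)(0.8315) = 0.1321.
Top-of-atmosphere irradiance = S₀ cos θ_z = 1367 × 0.1321 = 180.58 W/m².

181 W/m²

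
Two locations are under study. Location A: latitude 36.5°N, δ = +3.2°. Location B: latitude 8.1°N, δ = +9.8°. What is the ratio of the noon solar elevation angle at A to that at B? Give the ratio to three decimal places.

0.642

A: 90° − |36.5 − (3.2)| = 56.70°.
B: 90° − |8.1 − (9.8)| = 88.30°.
Ratio A/B = 56.7000 / 88.3000 = 0.6421.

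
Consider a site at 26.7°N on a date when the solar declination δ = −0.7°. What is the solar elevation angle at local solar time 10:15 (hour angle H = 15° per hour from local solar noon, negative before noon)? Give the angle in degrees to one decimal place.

52.7°

Hour angle H = 15° × (10.25 − 12) = -26.25°.
cos θ_z = sin φ sin δ + cos φ cos δ cos H = (0.4493)(-0.0122) + (0.8934)(0.9999)(0.8969) = 0.7957.
θ_z = arccos(0.7957) = 37.28°, so the elevation is 90° − 37.28° = 52.72°.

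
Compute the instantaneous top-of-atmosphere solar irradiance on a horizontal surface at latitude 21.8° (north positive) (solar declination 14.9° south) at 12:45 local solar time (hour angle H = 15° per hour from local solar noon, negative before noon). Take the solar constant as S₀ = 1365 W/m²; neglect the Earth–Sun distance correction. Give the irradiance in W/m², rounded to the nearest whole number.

Hour angle H = 15° × (12.75 − 12) = 11.25°.
cos θ_z = sin(21.8°) sin(-14.9°) + cos(21.8°) cos(-14.9°) cos(11.25°) = -0.0955 + 0.8800 = 0.7845.
Top-of-atmosphere irradiance = S₀ cos θ_z = 1365 × 0.7845 = 1070.84 W/m².

1071 W/m²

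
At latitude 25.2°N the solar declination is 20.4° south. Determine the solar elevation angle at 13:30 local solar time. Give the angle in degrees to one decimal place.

Hour angle H = 15° × (13.5 − 12) = 22.50°.
cos θ_z = sin φ sin δ + cos φ cos δ cos H = (0.4258)(-0.3486) + (0.9048)(0.9373)(0.9239) = 0.6351.
θ_z = arccos(0.6351) = 50.57°, so the elevation is 90° − 50.57° = 39.43°.

39.4°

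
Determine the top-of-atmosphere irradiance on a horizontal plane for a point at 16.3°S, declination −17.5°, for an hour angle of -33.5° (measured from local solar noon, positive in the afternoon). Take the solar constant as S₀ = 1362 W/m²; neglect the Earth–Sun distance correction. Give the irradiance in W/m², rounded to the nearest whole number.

cos θ_z = sin φ sin δ + cos φ cos δ cos H = (-0.2807)(-0.3007) + (0.9598)(0.9537)(0.8339) = 0.8477.
Top-of-atmosphere irradiance = S₀ cos θ_z = 1362 × 0.8477 = 1154.57 W/m².

1155 W/m²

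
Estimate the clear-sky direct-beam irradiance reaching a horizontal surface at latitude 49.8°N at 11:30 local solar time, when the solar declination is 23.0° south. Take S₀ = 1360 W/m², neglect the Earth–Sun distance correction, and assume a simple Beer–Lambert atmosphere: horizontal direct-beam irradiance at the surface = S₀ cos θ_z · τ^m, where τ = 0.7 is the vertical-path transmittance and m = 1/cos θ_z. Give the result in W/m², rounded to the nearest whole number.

Hour angle H = 15° × (11.5 − 12) = -7.50°.
cos θ_z = sin(49.8°) sin(-23.0°) + cos(49.8°) cos(-23.0°) cos(-7.50°) = -0.2984 + 0.5891 = 0.2907.
Air mass m = 1/cos θ_z = 1/0.2907 = 3.440; τ^m = 0.7^3.440 = 0.2932.
Surface direct beam = 1360 × 0.2907 × 0.2932 = 115.92 W/m².

116 W/m²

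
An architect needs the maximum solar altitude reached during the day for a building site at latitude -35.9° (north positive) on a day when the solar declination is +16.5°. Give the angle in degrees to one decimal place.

37.6°

At local solar noon the hour angle is zero, so the elevation is 90° − |φ − δ| = 90° − |-35.9° − (16.5°)| = 90° − 52.4° = 37.6°.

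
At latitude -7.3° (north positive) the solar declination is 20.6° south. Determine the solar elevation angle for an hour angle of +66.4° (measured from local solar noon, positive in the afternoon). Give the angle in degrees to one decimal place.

24.6°

With φ = -7.3°, δ = -20.6°, H = 66.40°: sin φ sin δ = 0.0447, cos φ cos δ cos H = 0.3717, so cos θ_z = 0.4164.
θ_z = arccos(0.4164) = 65.39°, so the elevation is 90° − 65.39° = 24.61°.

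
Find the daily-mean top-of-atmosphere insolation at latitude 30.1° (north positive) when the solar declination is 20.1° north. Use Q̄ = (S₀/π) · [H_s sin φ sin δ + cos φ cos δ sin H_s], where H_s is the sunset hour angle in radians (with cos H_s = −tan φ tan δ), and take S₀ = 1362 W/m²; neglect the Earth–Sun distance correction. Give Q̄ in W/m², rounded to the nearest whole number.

−tan φ tan δ = −(0.5797)(0.3659) = -0.2121; H_s = arccos(-0.2121) = 102.25°. In radians, H_s = 1.7846.
H_s sin φ sin δ = 1.7846 × 0.5015 × 0.3437 = 0.3076.
cos φ cos δ sin H_s = 0.8652 × 0.9391 × 0.9772 = 0.7940.
Q̄ = (1362/π) × (0.3076 + 0.7940) = 433.54 × 1.1016 = 477.59 W/m².

478 W/m²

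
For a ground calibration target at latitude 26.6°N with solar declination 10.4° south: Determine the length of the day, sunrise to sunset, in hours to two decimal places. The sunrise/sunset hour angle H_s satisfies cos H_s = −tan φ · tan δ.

−tan φ tan δ = −(0.5008)(-0.1835) = 0.0919; H_s = arccos(0.0919) = 84.73°.
Day length = 2 H_s / 15° h⁻¹ = 169.46° / 15 = 11.297 h.

11.30 hours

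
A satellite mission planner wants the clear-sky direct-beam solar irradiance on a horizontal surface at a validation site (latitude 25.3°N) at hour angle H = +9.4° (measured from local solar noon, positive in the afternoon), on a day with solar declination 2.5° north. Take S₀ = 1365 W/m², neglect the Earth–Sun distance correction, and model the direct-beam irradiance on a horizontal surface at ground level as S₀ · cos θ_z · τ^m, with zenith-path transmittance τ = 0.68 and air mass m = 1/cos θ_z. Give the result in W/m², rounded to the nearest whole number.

813 W/m²

With φ = 25.3°, δ = 2.5°, H = 9.40°: sin φ sin δ = 0.0186, cos φ cos δ cos H = 0.8911, so cos θ_z = 0.9097.
Air mass m = 1/cos θ_z = 1/0.9097 = 1.099; τ^m = 0.68^1.099 = 0.6545.
Surface direct beam = 1365 × 0.9097 × 0.6545 = 812.72 W/m².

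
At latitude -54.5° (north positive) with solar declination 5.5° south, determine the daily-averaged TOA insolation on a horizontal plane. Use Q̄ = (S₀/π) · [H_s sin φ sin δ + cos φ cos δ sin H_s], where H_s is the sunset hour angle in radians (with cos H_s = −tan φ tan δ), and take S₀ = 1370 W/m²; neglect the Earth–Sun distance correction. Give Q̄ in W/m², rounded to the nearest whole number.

cos H_s = −tan(-54.5°) · tan(-5.5°) = -0.1350, so H_s = arccos(-0.1350) = 97.76°. In radians, H_s = 1.7062.
H_s sin φ sin δ = 1.7062 × -0.8141 × -0.0958 = 0.1331.
cos φ cos δ sin H_s = 0.5807 × 0.9954 × 0.9908 = 0.5727.
Q̄ = (1370/π) × (0.1331 + 0.5727) = 436.08 × 0.7058 = 307.79 W/m².

308 W/m²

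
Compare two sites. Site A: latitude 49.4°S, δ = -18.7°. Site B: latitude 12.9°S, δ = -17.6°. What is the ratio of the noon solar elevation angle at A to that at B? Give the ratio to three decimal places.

A: 90° − |-49.4 − (-18.7)| = 59.30°.
B: 90° − |-12.9 − (-17.6)| = 85.30°.
Ratio A/B = 59.3000 / 85.3000 = 0.6952.

0.695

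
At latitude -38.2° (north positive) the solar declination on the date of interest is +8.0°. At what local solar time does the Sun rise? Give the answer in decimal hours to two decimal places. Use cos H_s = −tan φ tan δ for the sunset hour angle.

The sunset hour angle satisfies cos H_s = −tan φ tan δ = 0.1106, giving H_s = 83.65°.
Sunrise is at 12 − H_s/15 = 12 − 5.577 = 6.423 h local solar time.

6.42 h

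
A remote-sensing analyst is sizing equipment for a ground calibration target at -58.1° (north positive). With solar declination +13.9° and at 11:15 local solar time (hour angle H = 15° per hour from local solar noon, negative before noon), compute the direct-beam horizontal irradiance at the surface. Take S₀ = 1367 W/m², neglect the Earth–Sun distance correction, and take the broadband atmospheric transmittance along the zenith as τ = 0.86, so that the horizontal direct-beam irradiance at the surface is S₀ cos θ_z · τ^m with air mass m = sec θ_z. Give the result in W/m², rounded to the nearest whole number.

247 W/m²

Hour angle H = 15° × (11.25 − 12) = -11.25°.
With φ = -58.1°, δ = 13.9°, H = -11.25°: sin φ sin δ = -0.2039, cos φ cos δ cos H = 0.5031, so cos θ_z = 0.2992.
Air mass m = 1/cos θ_z = 1/0.2992 = 3.342; τ^m = 0.86^3.342 = 0.6041.
Surface direct beam = 1367 × 0.2992 × 0.6041 = 247.08 W/m².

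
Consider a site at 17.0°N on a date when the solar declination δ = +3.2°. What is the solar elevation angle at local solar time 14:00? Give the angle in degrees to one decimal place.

Hour angle H = 15° × (14 − 12) = 30.00°.
cos θ_z = sin(17.0°) sin(3.2°) + cos(17.0°) cos(3.2°) cos(30.00°) = 0.0163 + 0.8269 = 0.8432.
θ_z = arccos(0.8432) = 32.52°, so the elevation is 90° − 32.52° = 57.48°.

57.5°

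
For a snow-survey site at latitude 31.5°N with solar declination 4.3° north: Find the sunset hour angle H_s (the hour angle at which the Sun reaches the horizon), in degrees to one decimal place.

The sunset hour angle satisfies cos H_s = −tan φ tan δ = -0.0461, giving H_s = 92.64°.

92.6°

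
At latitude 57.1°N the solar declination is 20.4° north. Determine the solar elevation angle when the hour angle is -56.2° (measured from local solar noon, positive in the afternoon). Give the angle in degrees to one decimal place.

35.2°

With φ = 57.1°, δ = 20.4°, H = -56.20°: sin φ sin δ = 0.2927, cos φ cos δ cos H = 0.2832, so cos θ_z = 0.5759.
θ_z = arccos(0.5759) = 54.84°, so the elevation is 90° − 54.84° = 35.16°.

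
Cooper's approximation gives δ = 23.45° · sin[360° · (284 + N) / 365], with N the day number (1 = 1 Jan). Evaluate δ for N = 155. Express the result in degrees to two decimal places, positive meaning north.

360 × (284 + 155) / 365 = 432.986°; sin(432.986°) = 0.9562.
δ = 23.45 × 0.9562 = 22.423° ≈ +22.42°.

+22.42°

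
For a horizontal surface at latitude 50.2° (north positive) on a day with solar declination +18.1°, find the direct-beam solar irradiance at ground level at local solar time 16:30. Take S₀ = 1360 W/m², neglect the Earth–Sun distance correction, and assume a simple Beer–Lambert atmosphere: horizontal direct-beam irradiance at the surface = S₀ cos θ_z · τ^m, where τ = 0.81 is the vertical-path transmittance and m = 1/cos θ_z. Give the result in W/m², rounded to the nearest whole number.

Hour angle H = 15° × (16.5 − 12) = 67.50°.
cos θ_z = sin φ sin δ + cos φ cos δ cos H = (0.7683)(0.3107) + (0.6401)(0.9505)(0.3827) = 0.4716.
Air mass m = 1/cos θ_z = 1/0.4716 = 2.120; τ^m = 0.81^2.120 = 0.6397.
Surface direct beam = 1360 × 0.4716 × 0.6397 = 410.29 W/m².

410 W/m²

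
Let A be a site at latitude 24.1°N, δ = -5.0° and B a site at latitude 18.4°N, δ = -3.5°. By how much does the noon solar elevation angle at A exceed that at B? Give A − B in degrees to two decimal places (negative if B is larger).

-7.20°

A: 90° − |24.1 − (-5.0)| = 60.90°.
B: 90° − |18.4 − (-3.5)| = 68.10°.
A − B = 60.90 − 68.10 = -7.20°.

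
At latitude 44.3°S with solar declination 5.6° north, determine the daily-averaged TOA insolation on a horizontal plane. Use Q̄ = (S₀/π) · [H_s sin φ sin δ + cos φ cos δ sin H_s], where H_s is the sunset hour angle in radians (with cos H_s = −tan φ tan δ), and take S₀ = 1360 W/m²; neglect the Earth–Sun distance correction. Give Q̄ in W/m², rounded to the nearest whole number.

263 W/m²

−tan φ tan δ = −(-0.9759)(0.0981) = 0.0957; H_s = arccos(0.0957) = 84.51°. In radians, H_s = 1.4750.
H_s sin φ sin δ = 1.4750 × -0.6984 × 0.0976 = -0.1005.
cos φ cos δ sin H_s = 0.7157 × 0.9952 × 0.9954 = 0.7090.
Q̄ = (1360/π) × (-0.1005 + 0.7090) = 432.90 × 0.6085 = 263.42 W/m².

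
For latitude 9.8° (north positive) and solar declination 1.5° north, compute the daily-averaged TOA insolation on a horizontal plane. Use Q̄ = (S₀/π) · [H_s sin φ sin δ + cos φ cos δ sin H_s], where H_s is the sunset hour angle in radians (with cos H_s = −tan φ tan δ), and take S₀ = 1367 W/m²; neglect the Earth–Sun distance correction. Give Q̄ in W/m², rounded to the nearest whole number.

The sunset hour angle satisfies cos H_s = −tan φ tan δ = -0.0045, giving H_s = 90.26°. In radians, H_s = 1.5753.
H_s sin φ sin δ = 1.5753 × 0.1702 × 0.0262 = 0.0070.
cos φ cos δ sin H_s = 0.9854 × 0.9997 × 1.0000 = 0.9851.
Q̄ = (1367/π) × (0.0070 + 0.9851) = 435.13 × 0.9921 = 431.69 W/m².

432 W/m²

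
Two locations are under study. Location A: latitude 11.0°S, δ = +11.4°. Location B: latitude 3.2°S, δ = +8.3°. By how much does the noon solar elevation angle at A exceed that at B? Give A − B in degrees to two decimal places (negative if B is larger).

A: 90° − |-11.0 − (11.4)| = 67.60°.
B: 90° − |-3.2 − (8.3)| = 78.50°.
A − B = 67.60 − 78.50 = -10.90°.

-10.90°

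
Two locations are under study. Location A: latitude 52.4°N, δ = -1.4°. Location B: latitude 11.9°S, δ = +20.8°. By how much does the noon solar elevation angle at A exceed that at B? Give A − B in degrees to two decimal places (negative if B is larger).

-21.10°

A: 90° − |52.4 − (-1.4)| = 36.20°.
B: 90° − |-11.9 − (20.8)| = 57.30°.
A − B = 36.20 − 57.30 = -21.10°.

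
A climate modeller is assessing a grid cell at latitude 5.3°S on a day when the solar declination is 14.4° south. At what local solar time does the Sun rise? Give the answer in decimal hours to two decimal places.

−tan φ tan δ = −(-0.0928)(-0.2568) = -0.0238; H_s = arccos(-0.0238) = 91.36°.
Sunrise is at 12 − H_s/15 = 12 − 6.091 = 5.909 h local solar time.

5.91 h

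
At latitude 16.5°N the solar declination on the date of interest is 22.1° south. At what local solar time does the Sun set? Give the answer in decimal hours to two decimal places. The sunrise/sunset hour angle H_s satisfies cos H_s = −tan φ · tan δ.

17.54 h

−tan φ tan δ = −(0.2962)(-0.4061) = 0.1203; H_s = arccos(0.1203) = 83.09°.
Sunset is at 12 + H_s/15 = 12 + 5.539 = 17.539 h local solar time.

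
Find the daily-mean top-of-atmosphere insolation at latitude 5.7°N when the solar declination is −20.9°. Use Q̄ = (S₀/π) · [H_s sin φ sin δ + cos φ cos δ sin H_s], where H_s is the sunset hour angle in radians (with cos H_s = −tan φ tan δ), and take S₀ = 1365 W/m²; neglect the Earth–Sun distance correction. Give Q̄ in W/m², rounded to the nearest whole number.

cos H_s = −tan(5.7°) · tan(-20.9°) = 0.0381, so H_s = arccos(0.0381) = 87.82°. In radians, H_s = 1.5327.
H_s sin φ sin δ = 1.5327 × 0.0993 × -0.3567 = -0.0543.
cos φ cos δ sin H_s = 0.9951 × 0.9342 × 0.9993 = 0.9290.
Q̄ = (1365/π) × (-0.0543 + 0.9290) = 434.49 × 0.8747 = 380.05 W/m².

380 W/m²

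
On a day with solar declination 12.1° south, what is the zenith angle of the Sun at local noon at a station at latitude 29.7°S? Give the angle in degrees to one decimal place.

At local solar noon the hour angle is zero, so the zenith angle is |φ − δ| = |-29.7° − (-12.1°)| = 17.6°.

17.6°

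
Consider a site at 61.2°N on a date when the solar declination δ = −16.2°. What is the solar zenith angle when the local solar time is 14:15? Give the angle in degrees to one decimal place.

81.9°

Hour angle H = 15° × (14.25 − 12) = 33.75°.
cos θ_z = sin φ sin δ + cos φ cos δ cos H = (0.8763)(-0.2790) + (0.4818)(0.9603)(0.8315) = 0.1402.
θ_z = arccos(0.1402) = 81.94°.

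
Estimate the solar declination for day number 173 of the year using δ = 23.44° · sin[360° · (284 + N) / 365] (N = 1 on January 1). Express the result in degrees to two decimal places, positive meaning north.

360 × (284 + 173) / 365 = 450.740°; sin(450.740°) = 0.9999.
δ = 23.44 × 0.9999 = 23.438° ≈ +23.44°.

+23.44°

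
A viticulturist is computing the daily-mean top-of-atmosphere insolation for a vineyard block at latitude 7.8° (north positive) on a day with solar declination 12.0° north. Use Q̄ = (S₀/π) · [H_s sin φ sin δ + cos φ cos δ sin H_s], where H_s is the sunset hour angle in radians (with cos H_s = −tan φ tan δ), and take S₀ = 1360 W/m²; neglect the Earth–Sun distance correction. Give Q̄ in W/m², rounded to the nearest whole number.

439 W/m²

The sunset hour angle satisfies cos H_s = −tan φ tan δ = -0.0291, giving H_s = 91.67°. In radians, H_s = 1.5999.
H_s sin φ sin δ = 1.5999 × 0.1357 × 0.2079 = 0.0451.
cos φ cos δ sin H_s = 0.9907 × 0.9781 × 0.9996 = 0.9686.
Q̄ = (1360/π) × (0.0451 + 0.9686) = 432.90 × 1.0137 = 438.83 W/m².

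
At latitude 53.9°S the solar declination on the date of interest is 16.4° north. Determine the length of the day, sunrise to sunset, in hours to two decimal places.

−tan φ tan δ = −(-1.3713)(0.2943) = 0.4036; H_s = arccos(0.4036) = 66.20°.
Day length = 2 H_s / 15° h⁻¹ = 132.40° / 15 = 8.827 h.

8.83 hours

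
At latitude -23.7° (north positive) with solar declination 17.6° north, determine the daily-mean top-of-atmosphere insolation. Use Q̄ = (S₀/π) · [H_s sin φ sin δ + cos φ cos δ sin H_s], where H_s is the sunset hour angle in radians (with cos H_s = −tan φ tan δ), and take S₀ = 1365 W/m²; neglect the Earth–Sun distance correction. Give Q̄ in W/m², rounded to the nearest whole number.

cos H_s = −tan(-23.7°) · tan(17.6°) = 0.1392, so H_s = arccos(0.1392) = 82.00°. In radians, H_s = 1.4312.
H_s sin φ sin δ = 1.4312 × -0.4019 × 0.3024 = -0.1739.
cos φ cos δ sin H_s = 0.9157 × 0.9532 × 0.9903 = 0.8644.
Q̄ = (1365/π) × (-0.1739 + 0.8644) = 434.49 × 0.6905 = 300.02 W/m².

300 W/m²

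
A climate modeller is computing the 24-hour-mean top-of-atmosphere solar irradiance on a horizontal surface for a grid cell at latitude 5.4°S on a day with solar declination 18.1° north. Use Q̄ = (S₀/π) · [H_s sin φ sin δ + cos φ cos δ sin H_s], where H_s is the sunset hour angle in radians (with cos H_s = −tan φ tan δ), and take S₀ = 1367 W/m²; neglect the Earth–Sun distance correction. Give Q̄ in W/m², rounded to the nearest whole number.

392 W/m²

The sunset hour angle satisfies cos H_s = −tan φ tan δ = 0.0309, giving H_s = 88.23°. In radians, H_s = 1.5399.
H_s sin φ sin δ = 1.5399 × -0.0941 × 0.3107 = -0.0450.
cos φ cos δ sin H_s = 0.9956 × 0.9505 × 0.9995 = 0.9458.
Q̄ = (1367/π) × (-0.0450 + 0.9458) = 435.13 × 0.9008 = 391.97 W/m².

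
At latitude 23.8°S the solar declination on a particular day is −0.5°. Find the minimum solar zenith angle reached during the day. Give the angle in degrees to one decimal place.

23.3°

At local solar noon the hour angle is zero, so the zenith angle is |φ − δ| = |-23.8° − (-0.5°)| = 23.3°.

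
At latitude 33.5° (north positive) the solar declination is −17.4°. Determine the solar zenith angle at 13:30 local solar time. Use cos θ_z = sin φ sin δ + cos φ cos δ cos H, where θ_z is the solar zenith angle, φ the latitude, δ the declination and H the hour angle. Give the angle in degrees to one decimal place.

Hour angle H = 15° × (13.5 − 12) = 22.50°.
cos θ_z = sin(33.5°) sin(-17.4°) + cos(33.5°) cos(-17.4°) cos(22.50°) = -0.1651 + 0.7352 = 0.5701.
θ_z = arccos(0.5701) = 55.24°.

55.2°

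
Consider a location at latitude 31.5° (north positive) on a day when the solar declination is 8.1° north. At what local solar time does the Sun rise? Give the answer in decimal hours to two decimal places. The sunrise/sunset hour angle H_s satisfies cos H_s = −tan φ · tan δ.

5.67 h

−tan φ tan δ = −(0.6128)(0.1423) = -0.0872; H_s = arccos(-0.0872) = 95.00°.
Sunrise is at 12 − H_s/15 = 12 − 6.333 = 5.667 h local solar time.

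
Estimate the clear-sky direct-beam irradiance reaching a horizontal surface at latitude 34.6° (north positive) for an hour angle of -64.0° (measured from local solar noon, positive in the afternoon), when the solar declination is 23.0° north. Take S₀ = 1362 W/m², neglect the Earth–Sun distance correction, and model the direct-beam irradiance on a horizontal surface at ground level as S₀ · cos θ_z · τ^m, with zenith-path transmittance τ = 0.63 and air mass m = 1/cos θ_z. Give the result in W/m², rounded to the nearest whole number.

328 W/m²

cos θ_z = sin φ sin δ + cos φ cos δ cos H = (0.5678)(0.3907) + (0.8231)(0.9205)(0.4384) = 0.5540.
Air mass m = 1/cos θ_z = 1/0.5540 = 1.805; τ^m = 0.63^1.805 = 0.4343.
Surface direct beam = 1362 × 0.5540 × 0.4343 = 327.70 W/m².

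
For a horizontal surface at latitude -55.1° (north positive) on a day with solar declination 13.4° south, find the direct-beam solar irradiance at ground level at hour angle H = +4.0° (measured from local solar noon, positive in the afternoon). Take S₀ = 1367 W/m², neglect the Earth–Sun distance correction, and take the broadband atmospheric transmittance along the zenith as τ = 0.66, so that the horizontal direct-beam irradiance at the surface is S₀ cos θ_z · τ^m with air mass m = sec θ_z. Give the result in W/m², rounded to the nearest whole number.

583 W/m²

cos θ_z = sin φ sin δ + cos φ cos δ cos H = (-0.8202)(-0.2317) + (0.5721)(0.9728)(0.9976) = 0.7452.
Air mass m = 1/cos θ_z = 1/0.7452 = 1.342; τ^m = 0.66^1.342 = 0.5726.
Surface direct beam = 1367 × 0.7452 × 0.5726 = 583.30 W/m².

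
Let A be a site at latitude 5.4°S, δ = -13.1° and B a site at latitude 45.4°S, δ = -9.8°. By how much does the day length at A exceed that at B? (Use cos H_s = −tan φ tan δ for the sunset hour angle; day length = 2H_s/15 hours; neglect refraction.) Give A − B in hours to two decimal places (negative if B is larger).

-1.18 h

A: H_s = arccos(−tan -5.4° · tan -13.1°) = 91.26°, so 2H_s/15 = 12.1680 h.
B: H_s = arccos(−tan -45.4° · tan -9.8°) = 100.09°, so 2H_s/15 = 13.3453 h.
A − B = 12.1680 − 13.3453 = -1.1773 h.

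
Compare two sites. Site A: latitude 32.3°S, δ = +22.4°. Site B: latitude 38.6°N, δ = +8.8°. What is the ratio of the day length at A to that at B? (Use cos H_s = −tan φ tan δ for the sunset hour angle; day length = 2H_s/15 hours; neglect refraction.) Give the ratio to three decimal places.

A: H_s = arccos(−tan -32.3° · tan 22.4°) = 74.90°, so 2H_s/15 = 9.9867 h.
B: H_s = arccos(−tan 38.6° · tan 8.8°) = 97.10°, so 2H_s/15 = 12.9467 h.
Ratio A/B = 9.9867 / 12.9467 = 0.7714.

0.771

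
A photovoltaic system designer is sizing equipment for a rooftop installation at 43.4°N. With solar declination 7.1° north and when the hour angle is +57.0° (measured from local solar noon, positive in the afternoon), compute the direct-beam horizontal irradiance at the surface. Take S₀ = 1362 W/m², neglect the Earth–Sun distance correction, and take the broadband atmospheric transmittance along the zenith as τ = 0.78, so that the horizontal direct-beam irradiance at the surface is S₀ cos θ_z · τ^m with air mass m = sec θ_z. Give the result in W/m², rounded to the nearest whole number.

387 W/m²

cos θ_z = sin φ sin δ + cos φ cos δ cos H = (0.6871)(0.1236) + (0.7266)(0.9923)(0.5446) = 0.4776.
Air mass m = 1/cos θ_z = 1/0.4776 = 2.094; τ^m = 0.78^2.094 = 0.5944.
Surface direct beam = 1362 × 0.4776 × 0.5944 = 386.65 W/m².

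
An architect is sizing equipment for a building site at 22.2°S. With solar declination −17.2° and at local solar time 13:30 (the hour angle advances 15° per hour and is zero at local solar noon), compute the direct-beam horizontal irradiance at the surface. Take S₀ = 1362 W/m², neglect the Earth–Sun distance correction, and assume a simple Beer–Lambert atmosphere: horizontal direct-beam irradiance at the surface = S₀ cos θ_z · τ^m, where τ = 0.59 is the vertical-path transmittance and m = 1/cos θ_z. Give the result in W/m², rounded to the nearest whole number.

717 W/m²

Hour angle H = 15° × (13.5 − 12) = 22.50°.
With φ = -22.2°, δ = -17.2°, H = 22.50°: sin φ sin δ = 0.1117, cos φ cos δ cos H = 0.8171, so cos θ_z = 0.9288.
Air mass m = 1/cos θ_z = 1/0.9288 = 1.077; τ^m = 0.59^1.077 = 0.5665.
Surface direct beam = 1362 × 0.9288 × 0.5665 = 716.64 W/m².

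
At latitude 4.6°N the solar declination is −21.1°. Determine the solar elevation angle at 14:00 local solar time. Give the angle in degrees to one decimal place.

50.9°

Hour angle H = 15° × (14 − 12) = 30.00°.
cos θ_z = sin φ sin δ + cos φ cos δ cos H = (0.0802)(-0.3600) + (0.9968)(0.9330)(0.8660) = 0.7765.
θ_z = arccos(0.7765) = 39.06°, so the elevation is 90° − 39.06° = 50.94°.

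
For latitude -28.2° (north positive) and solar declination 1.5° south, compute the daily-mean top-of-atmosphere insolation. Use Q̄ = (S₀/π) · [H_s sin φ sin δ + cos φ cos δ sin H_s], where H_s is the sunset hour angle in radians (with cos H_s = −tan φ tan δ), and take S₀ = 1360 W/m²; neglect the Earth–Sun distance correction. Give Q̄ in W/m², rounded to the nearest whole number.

−tan φ tan δ = −(-0.5362)(-0.0262) = -0.0140; H_s = arccos(-0.0140) = 90.80°. In radians, H_s = 1.5848.
H_s sin φ sin δ = 1.5848 × -0.4726 × -0.0262 = 0.0196.
cos φ cos δ sin H_s = 0.8813 × 0.9997 × 0.9999 = 0.8809.
Q̄ = (1360/π) × (0.0196 + 0.8809) = 432.90 × 0.9005 = 389.83 W/m².

390 W/m²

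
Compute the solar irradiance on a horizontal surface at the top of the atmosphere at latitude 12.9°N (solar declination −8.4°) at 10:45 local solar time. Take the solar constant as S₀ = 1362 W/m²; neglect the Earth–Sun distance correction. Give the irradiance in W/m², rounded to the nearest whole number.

1199 W/m²

Hour angle H = 15° × (10.75 − 12) = -18.75°.
cos θ_z = sin φ sin δ + cos φ cos δ cos H = (0.2233)(-0.1461) + (0.9748)(0.9893)(0.9469) = 0.8805.
Top-of-atmosphere irradiance = S₀ cos θ_z = 1362 × 0.8805 = 1199.24 W/m².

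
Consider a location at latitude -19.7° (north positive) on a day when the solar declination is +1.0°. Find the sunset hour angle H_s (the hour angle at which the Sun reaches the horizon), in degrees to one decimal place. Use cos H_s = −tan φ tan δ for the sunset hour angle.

89.6°

The sunset hour angle satisfies cos H_s = −tan φ tan δ = 0.0062, giving H_s = 89.64°.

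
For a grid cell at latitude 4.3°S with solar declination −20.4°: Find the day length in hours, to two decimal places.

−tan φ tan δ = −(-0.0752)(-0.3719) = -0.0280; H_s = arccos(-0.0280) = 91.60°.
Day length = 2 H_s / 15° h⁻¹ = 183.20° / 15 = 12.213 h.

12.21 hours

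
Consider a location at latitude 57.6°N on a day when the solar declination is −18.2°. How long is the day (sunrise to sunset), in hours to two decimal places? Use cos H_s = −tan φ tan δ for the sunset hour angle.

7.84 hours

−tan φ tan δ = −(1.5757)(-0.3288) = 0.5181; H_s = arccos(0.5181) = 58.80°.
Day length = 2 H_s / 15° h⁻¹ = 117.60° / 15 = 7.840 h.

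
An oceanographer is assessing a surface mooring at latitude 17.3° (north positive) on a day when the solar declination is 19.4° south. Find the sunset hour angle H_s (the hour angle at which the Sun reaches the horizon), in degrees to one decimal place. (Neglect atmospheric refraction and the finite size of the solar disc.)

The sunset hour angle satisfies cos H_s = −tan φ tan δ = 0.1097, giving H_s = 83.70°.

83.7°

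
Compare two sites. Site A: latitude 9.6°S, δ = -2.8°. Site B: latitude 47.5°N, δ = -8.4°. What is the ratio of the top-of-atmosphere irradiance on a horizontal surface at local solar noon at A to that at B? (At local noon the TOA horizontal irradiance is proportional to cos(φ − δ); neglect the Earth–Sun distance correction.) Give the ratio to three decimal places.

A: cos θ_z = cos(-9.6° − (-2.8°)) = 0.9930.
B: cos θ_z = cos(47.5° − (-8.4°)) = 0.5606.
Ratio A/B = 0.9930 / 0.5606 = 1.7713.

1.771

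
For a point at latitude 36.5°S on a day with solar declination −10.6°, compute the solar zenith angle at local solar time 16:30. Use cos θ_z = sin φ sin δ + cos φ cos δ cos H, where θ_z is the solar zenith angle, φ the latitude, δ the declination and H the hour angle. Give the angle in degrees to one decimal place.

Hour angle H = 15° × (16.5 − 12) = 67.50°.
cos θ_z = sin φ sin δ + cos φ cos δ cos H = (-0.5948)(-0.1840) + (0.8039)(0.9829)(0.3827) = 0.4118.
θ_z = arccos(0.4118) = 65.68°.

65.7°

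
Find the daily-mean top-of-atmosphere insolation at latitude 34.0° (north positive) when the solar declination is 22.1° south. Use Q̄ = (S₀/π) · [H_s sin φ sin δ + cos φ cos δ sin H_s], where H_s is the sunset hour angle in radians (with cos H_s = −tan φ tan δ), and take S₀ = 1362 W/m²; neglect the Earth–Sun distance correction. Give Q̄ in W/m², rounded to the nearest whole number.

cos H_s = −tan(34.0°) · tan(-22.1°) = 0.2739, so H_s = arccos(0.2739) = 74.10°. In radians, H_s = 1.2933.
H_s sin φ sin δ = 1.2933 × 0.5592 × -0.3762 = -0.2721.
cos φ cos δ sin H_s = 0.8290 × 0.9265 × 0.9617 = 0.7387.
Q̄ = (1362/π) × (-0.2721 + 0.7387) = 433.54 × 0.4666 = 202.29 W/m².

202 W/m²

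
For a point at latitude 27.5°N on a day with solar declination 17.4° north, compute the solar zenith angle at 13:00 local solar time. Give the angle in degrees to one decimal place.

Hour angle H = 15° × (13 − 12) = 15.00°.
With φ = 27.5°, δ = 17.4°, H = 15.00°: sin φ sin δ = 0.1381, cos φ cos δ cos H = 0.8176, so cos θ_z = 0.9557.
θ_z = arccos(0.9557) = 17.12°.

17.1°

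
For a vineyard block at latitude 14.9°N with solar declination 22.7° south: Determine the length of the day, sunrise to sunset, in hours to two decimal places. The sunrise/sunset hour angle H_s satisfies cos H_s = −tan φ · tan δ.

11.15 hours

The sunset hour angle satisfies cos H_s = −tan φ tan δ = 0.1113, giving H_s = 83.61°.
Day length = 2 H_s / 15° h⁻¹ = 167.22° / 15 = 11.148 h.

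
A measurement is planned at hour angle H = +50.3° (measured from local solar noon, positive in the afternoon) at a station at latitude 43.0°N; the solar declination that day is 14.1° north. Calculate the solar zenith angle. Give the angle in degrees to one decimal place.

51.7°

cos θ_z = sin(43.0°) sin(14.1°) + cos(43.0°) cos(14.1°) cos(50.30°) = 0.1661 + 0.4531 = 0.6192.
θ_z = arccos(0.6192) = 51.74°.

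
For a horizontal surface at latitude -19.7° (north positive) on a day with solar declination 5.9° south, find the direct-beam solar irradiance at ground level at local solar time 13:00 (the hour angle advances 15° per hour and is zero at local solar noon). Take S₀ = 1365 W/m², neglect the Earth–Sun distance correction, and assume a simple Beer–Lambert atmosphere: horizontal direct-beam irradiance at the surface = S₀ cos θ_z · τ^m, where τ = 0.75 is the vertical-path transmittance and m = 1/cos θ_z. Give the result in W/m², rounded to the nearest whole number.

Hour angle H = 15° × (13 − 12) = 15.00°.
cos θ_z = sin φ sin δ + cos φ cos δ cos H = (-0.3371)(-0.1028) + (0.9415)(0.9947)(0.9659) = 0.9392.
Air mass m = 1/cos θ_z = 1/0.9392 = 1.065; τ^m = 0.75^1.065 = 0.7361.
Surface direct beam = 1365 × 0.9392 × 0.7361 = 943.69 W/m².

944 W/m²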